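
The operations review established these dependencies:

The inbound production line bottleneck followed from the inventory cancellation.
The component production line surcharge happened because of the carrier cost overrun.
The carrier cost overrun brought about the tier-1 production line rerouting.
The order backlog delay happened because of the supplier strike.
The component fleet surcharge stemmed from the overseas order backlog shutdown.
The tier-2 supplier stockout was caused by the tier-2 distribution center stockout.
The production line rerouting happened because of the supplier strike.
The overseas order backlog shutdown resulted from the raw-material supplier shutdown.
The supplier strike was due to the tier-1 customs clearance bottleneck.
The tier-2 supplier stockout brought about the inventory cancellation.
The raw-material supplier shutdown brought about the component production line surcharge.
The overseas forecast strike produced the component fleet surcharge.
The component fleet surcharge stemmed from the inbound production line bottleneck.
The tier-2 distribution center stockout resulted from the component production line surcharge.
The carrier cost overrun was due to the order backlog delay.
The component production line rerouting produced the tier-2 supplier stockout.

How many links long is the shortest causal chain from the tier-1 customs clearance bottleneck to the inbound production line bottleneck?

Shortest chain: the tier-1 customs clearance bottleneck → the supplier strike → the order backlog delay → the carrier cost overrun → the component production line surcharge → the tier-2 distribution center stockout → the tier-2 supplier stockout → the inventory cancellation → the inbound production line bottleneck.

8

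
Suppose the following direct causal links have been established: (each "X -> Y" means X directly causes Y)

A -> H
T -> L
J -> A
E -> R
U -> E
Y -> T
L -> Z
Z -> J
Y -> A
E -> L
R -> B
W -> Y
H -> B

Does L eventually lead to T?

No

L leads to Z, J, A, H, B; T is not among them.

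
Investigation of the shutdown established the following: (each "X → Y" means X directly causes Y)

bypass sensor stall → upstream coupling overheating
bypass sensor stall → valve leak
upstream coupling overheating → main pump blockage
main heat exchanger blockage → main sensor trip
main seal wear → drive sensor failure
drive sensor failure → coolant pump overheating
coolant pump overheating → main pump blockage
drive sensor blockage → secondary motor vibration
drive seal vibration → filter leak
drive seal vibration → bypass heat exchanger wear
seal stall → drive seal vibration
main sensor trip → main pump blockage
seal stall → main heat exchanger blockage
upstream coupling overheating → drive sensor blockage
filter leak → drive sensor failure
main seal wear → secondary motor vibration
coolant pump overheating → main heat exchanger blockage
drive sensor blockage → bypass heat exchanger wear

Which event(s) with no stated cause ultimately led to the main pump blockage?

Tracing upstream from the main pump blockage: the main pump blockage ← the upstream coupling overheating ← the bypass sensor stall.
A separate upstream branch: the main pump blockage ← the main sensor trip ← the main heat exchanger blockage ← the seal stall.
A separate upstream branch: the main pump blockage ← the coolant pump overheating ← the drive sensor failure ← the main seal wear.
Each of those chain origins has no stated cause.

the bypass sensor stall, the main seal wear, the seal stall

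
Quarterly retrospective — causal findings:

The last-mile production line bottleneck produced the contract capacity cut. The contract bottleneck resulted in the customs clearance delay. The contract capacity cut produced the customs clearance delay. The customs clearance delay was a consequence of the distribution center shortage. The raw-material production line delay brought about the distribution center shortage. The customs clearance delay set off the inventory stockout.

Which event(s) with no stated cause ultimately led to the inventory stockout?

Tracing upstream from the inventory stockout: the inventory stockout ← the customs clearance delay ← the distribution center shortage ← the raw-material production line delay.
A separate upstream branch: the inventory stockout ← the customs clearance delay ← the contract capacity cut ← the last-mile production line bottleneck.
A separate upstream branch: the inventory stockout ← the customs clearance delay ← the contract bottleneck.
Each of those chain origins has no stated cause.

the contract bottleneck, the last-mile production line bottleneck, the raw-material production line delay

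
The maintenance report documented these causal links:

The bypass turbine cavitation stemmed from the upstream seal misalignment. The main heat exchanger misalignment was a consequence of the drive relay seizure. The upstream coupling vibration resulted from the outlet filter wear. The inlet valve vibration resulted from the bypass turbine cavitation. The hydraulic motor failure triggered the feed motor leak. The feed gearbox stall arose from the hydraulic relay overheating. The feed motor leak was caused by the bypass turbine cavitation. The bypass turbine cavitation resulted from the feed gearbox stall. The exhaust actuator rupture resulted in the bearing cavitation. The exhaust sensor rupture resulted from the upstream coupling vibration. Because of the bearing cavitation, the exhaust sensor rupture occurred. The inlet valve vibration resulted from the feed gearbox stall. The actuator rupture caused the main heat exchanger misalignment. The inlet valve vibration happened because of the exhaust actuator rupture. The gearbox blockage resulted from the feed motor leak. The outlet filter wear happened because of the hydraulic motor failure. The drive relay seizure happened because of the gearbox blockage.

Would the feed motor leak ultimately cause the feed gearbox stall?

No

The feed motor leak leads to the gearbox blockage, the drive relay seizure, the main heat exchanger misalignment; the feed gearbox stall is not among them.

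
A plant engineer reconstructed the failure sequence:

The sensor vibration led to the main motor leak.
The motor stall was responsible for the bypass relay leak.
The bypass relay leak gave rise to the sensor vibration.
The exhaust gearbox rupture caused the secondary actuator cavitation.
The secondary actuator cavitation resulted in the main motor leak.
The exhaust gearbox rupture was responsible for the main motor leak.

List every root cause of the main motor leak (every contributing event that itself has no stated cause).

the exhaust gearbox rupture, the motor stall

Tracing upstream from the main motor leak: the main motor leak ← the exhaust gearbox rupture.
A separate upstream branch: the main motor leak ← the sensor vibration ← the bypass relay leak ← the motor stall.
Each of those chain origins has no stated cause.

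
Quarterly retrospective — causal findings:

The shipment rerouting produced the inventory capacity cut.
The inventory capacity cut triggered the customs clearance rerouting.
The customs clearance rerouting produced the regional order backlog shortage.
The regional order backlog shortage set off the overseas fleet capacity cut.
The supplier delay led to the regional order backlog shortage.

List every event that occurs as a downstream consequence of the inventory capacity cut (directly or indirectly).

Direct effects: the customs clearance rerouting.
2 steps out: the regional order backlog shortage.
3 steps out: the overseas fleet capacity cut.
Not reachable from it: the shipment rerouting, the supplier delay.

the customs clearance rerouting, the overseas fleet capacity cut, the regional order backlog shortage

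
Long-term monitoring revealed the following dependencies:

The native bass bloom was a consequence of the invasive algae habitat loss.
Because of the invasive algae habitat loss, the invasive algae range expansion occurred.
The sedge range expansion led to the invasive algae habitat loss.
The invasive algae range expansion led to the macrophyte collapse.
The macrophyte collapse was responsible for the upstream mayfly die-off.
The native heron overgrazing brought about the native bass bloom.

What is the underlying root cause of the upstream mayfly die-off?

Tracing upstream from the upstream mayfly die-off: the upstream mayfly die-off ← the macrophyte collapse ← the invasive algae range expansion ← the invasive algae habitat loss ← the sedge range expansion.
The sedge range expansion has no stated cause, so it is the root.

the sedge range expansion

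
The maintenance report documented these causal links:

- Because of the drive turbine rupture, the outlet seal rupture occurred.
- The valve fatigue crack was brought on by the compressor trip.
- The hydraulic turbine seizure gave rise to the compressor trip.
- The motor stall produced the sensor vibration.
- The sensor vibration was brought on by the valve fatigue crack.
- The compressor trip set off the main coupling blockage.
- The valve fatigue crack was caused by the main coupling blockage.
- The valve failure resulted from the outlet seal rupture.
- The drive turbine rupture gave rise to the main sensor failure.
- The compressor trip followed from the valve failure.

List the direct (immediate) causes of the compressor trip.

the hydraulic turbine seizure, the valve failure

Upstream contributors include the drive turbine rupture, the outlet seal rupture, but only the hydraulic turbine seizure, the valve failure feed directly into the compressor trip.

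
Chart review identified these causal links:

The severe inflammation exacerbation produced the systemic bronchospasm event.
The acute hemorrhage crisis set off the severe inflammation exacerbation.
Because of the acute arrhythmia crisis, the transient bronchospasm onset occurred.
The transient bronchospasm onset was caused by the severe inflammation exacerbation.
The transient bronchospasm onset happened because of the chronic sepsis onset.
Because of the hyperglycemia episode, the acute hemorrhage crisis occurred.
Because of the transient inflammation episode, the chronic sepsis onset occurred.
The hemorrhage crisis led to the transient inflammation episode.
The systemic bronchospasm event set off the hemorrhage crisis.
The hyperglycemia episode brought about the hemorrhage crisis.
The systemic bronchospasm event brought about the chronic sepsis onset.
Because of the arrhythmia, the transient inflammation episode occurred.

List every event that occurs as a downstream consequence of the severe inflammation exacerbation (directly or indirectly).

Direct effects: the systemic bronchospasm event, the transient bronchospasm onset.
2 steps out: the hemorrhage crisis, the chronic sepsis onset.
3 steps out: the transient inflammation episode.
Not reachable from it: the hyperglycemia episode, the acute hemorrhage crisis, the arrhythmia, the acute arrhythmia crisis.

the chronic sepsis onset, the hemorrhage crisis, the systemic bronchospasm event, the transient bronchospasm onset, the transient inflammation episode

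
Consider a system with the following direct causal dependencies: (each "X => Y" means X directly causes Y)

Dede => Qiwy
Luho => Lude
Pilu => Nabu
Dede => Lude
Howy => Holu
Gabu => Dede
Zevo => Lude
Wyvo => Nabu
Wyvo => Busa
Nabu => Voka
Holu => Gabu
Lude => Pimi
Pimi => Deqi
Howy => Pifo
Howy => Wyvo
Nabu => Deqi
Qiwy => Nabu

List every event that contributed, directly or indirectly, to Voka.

Dede, Gabu, Holu, Howy, Nabu, Pilu, Qiwy, Wyvo

Immediate cause of Voka: Nabu.
Further upstream: Howy, Wyvo, Pilu, Holu, Gabu, Dede, Qiwy.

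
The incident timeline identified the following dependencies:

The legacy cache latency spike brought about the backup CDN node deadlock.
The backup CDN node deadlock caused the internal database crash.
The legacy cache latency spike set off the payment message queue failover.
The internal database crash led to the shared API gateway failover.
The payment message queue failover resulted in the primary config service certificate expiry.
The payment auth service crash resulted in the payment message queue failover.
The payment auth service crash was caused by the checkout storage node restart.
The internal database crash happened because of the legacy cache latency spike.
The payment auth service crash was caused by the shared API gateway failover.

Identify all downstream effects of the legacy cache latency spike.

the backup CDN node deadlock, the internal database crash, the payment auth service crash, the payment message queue failover, the primary config service certificate expiry, the shared API gateway failover

Direct effects: the backup CDN node deadlock, the internal database crash, the payment message queue failover.
2 steps out: the shared API gateway failover, the primary config service certificate expiry.
3 steps out: the payment auth service crash.
Not reachable from it: the checkout storage node restart.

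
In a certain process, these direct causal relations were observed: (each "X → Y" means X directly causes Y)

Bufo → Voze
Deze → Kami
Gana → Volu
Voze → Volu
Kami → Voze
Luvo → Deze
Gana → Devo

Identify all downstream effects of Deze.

Kami, Volu, Voze

Direct effects: Kami.
2 steps out: Voze.
3 steps out: Volu.
Not reachable from it: Bufo, Luvo, Gana, Devo.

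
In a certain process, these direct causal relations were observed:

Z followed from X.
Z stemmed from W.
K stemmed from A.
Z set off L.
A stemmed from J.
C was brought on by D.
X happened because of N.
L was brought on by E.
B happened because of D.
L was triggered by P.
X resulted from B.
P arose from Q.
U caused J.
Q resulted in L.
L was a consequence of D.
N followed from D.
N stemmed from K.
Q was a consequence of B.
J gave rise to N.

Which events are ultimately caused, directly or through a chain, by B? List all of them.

L, P, Q, X, Z

Direct effects: Q, X.
2 steps out: P, Z, L.
Not reachable from it: D, U, J, C, A, K, N, W, E.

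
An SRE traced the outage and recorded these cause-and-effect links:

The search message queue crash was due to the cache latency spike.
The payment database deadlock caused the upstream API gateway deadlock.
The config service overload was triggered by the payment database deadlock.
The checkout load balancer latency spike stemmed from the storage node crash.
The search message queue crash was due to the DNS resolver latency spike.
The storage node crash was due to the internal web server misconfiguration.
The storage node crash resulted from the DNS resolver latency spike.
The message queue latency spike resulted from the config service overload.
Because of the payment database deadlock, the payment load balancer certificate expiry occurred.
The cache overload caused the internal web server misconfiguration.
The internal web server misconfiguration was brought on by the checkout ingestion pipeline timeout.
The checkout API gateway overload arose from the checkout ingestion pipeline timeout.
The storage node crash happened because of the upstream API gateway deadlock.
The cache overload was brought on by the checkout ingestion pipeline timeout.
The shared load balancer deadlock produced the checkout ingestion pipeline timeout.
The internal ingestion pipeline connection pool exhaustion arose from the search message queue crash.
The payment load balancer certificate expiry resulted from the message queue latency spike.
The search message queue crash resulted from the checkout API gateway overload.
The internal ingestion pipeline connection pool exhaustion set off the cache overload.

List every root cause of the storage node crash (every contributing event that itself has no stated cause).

Tracing upstream from the storage node crash: the storage node crash ← the DNS resolver latency spike.
A separate upstream branch: the storage node crash ← the internal web server misconfiguration ← the cache overload ← the internal ingestion pipeline connection pool exhaustion ← the search message queue crash ← the cache latency spike.
A separate upstream branch: the storage node crash ← the internal web server misconfiguration ← the checkout ingestion pipeline timeout ← the shared load balancer deadlock.
A separate upstream branch: the storage node crash ← the upstream API gateway deadlock ← the payment database deadlock.
Each of those chain origins has no stated cause.

the DNS resolver latency spike, the cache latency spike, the payment database deadlock, the shared load balancer deadlock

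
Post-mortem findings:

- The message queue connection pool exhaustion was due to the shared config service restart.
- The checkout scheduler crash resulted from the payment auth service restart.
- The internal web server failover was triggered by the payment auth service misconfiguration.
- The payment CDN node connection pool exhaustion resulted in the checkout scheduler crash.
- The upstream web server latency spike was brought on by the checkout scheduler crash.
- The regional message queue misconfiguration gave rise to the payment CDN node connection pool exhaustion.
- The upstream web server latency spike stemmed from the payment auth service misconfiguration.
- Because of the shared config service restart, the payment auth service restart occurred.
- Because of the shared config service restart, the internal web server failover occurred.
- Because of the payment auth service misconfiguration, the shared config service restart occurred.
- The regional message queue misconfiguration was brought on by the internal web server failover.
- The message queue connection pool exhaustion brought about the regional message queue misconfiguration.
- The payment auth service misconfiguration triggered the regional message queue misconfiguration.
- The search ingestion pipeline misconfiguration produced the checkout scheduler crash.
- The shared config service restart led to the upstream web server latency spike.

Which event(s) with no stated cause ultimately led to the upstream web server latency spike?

the payment auth service misconfiguration, the search ingestion pipeline misconfiguration

Tracing upstream from the upstream web server latency spike: the upstream web server latency spike ← the payment auth service misconfiguration.
A separate upstream branch: the upstream web server latency spike ← the checkout scheduler crash ← the search ingestion pipeline misconfiguration.
Each of those chain origins has no stated cause.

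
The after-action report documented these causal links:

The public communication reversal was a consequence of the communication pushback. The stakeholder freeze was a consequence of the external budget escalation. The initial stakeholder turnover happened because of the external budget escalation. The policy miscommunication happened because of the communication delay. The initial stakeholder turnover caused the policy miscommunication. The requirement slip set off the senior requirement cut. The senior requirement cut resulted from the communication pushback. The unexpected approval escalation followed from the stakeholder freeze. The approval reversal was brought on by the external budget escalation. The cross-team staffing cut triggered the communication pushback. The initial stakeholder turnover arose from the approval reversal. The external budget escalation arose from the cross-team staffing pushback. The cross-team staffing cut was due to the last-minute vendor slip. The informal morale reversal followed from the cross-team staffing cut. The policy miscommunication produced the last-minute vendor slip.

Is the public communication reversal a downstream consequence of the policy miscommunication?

Yes

There is a causal chain: the policy miscommunication → the last-minute vendor slip → the cross-team staffing cut → the communication pushback → the public communication reversal.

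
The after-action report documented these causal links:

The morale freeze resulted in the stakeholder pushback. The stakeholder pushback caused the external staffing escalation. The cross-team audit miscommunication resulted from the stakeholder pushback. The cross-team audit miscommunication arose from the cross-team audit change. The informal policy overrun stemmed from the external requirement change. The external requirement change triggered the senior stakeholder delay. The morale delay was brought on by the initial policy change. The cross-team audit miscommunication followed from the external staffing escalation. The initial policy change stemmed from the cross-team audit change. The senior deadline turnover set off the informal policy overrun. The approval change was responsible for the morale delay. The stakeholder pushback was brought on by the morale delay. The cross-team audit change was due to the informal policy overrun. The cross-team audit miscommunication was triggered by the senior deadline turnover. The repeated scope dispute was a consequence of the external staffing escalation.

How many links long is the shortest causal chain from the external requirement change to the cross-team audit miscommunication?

Shortest chain: the external requirement change → the informal policy overrun → the cross-team audit change → the cross-team audit miscommunication.

3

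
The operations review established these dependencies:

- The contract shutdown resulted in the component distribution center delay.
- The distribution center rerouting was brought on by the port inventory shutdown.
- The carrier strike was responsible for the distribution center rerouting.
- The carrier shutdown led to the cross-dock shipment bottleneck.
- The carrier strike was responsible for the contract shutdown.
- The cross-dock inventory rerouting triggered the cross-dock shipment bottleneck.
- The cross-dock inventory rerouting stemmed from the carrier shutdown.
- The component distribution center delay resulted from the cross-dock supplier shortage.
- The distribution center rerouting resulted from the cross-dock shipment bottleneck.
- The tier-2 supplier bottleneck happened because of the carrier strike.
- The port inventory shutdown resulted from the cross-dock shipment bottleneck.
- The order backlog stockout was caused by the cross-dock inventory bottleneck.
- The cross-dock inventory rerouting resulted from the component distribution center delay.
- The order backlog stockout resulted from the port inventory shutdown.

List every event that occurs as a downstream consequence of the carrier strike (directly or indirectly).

Direct effects: the tier-2 supplier bottleneck, the contract shutdown, the distribution center rerouting.
2 steps out: the component distribution center delay.
3 steps out: the cross-dock inventory rerouting.
4 steps out: the cross-dock shipment bottleneck.
5 steps out: the port inventory shutdown.
6 steps out: the order backlog stockout.
Not reachable from it: the cross-dock supplier shortage, the carrier shutdown, the cross-dock inventory bottleneck.

the component distribution center delay, the contract shutdown, the cross-dock inventory rerouting, the cross-dock shipment bottleneck, the distribution center rerouting, the order backlog stockout, the port inventory shutdown, the tier-2 supplier bottleneck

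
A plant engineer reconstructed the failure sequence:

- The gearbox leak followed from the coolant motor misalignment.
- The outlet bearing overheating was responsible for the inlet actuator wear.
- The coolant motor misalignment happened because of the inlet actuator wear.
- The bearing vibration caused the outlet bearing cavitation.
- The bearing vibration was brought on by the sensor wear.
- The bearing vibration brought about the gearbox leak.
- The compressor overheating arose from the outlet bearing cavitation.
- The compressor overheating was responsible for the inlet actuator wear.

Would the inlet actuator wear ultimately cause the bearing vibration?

The inlet actuator wear leads to the coolant motor misalignment, the gearbox leak; the bearing vibration is not among them.

No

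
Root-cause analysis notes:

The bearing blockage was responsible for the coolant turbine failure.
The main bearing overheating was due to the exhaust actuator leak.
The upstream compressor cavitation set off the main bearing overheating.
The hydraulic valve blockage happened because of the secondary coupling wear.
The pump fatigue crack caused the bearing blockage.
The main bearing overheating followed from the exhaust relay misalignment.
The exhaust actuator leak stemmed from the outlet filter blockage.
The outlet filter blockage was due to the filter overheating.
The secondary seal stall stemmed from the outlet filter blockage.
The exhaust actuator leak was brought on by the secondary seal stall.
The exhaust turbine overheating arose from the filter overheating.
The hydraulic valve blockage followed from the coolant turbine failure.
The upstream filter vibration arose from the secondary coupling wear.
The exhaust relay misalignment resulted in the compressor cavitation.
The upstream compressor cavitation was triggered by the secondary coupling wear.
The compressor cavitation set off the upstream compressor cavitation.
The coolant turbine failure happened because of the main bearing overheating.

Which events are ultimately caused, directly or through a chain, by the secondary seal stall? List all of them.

the coolant turbine failure, the exhaust actuator leak, the hydraulic valve blockage, the main bearing overheating

Direct effects: the exhaust actuator leak.
2 steps out: the main bearing overheating.
3 steps out: the coolant turbine failure.
4 steps out: the hydraulic valve blockage.
Not reachable from it: the exhaust relay misalignment, the compressor cavitation, the pump fatigue crack, the filter overheating, the outlet filter blockage, the bearing blockage, the secondary coupling wear, the exhaust turbine overheating, the upstream compressor cavitation, the upstream filter vibration.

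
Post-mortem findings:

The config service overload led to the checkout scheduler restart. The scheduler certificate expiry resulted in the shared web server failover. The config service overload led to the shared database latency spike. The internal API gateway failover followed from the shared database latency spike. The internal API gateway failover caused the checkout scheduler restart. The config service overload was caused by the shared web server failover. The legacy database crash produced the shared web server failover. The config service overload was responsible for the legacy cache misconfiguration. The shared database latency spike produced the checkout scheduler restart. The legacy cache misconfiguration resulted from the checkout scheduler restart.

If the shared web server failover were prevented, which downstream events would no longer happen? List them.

Downstream of the shared web server failover: the config service overload, the shared database latency spike, the internal API gateway failover, the checkout scheduler restart, the legacy cache misconfiguration.

the checkout scheduler restart, the config service overload, the internal API gateway failover, the legacy cache misconfiguration, the shared database latency spike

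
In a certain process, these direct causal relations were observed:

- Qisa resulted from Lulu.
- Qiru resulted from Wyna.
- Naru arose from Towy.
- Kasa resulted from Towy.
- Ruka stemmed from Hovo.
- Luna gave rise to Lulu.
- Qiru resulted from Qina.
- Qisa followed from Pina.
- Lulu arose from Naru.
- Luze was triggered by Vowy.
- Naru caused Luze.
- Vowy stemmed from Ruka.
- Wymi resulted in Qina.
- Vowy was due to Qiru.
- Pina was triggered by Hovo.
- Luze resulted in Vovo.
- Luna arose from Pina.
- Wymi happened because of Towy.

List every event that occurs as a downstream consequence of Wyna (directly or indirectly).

Direct effects: Qiru.
2 steps out: Vowy.
3 steps out: Luze.
4 steps out: Vovo.
Not reachable from it: Towy, Wymi, Naru, Kasa, Hovo, Pina, Luna, Qina, Lulu, Ruka, Qisa.

Luze, Qiru, Vovo, Vowy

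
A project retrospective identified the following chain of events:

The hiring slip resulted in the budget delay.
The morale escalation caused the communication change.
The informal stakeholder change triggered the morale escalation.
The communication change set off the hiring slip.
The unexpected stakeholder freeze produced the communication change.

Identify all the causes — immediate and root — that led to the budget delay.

the communication change, the hiring slip, the informal stakeholder change, the morale escalation, the unexpected stakeholder freeze

Immediate cause of the budget delay: the hiring slip.
Further upstream: the informal stakeholder change, the morale escalation, the unexpected stakeholder freeze, the communication change.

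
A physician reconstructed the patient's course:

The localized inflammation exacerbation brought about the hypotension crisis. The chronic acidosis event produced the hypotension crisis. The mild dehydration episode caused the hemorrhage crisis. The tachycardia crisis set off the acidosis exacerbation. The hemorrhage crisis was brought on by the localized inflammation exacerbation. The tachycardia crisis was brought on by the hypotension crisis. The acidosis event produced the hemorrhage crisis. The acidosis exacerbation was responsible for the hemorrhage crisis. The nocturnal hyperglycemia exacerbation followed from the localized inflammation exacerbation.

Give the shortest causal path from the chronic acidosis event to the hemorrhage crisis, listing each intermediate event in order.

the chronic acidosis event → the hypotension crisis
the hypotension crisis → the tachycardia crisis
the tachycardia crisis → the acidosis exacerbation
the acidosis exacerbation → the hemorrhage crisis
Length: 4 steps.

the chronic acidosis event → the hypotension crisis → the tachycardia crisis → the acidosis exacerbation → the hemorrhage crisis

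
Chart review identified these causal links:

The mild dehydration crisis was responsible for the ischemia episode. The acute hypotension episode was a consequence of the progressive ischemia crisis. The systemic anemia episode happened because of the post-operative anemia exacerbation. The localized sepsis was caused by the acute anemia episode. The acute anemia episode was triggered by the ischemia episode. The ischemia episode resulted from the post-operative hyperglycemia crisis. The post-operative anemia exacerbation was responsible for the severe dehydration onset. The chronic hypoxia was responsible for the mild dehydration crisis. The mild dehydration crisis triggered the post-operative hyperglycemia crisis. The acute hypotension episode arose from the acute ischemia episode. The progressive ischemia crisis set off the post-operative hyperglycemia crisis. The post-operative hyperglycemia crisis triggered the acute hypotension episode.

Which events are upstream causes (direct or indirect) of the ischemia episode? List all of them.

the chronic hypoxia, the mild dehydration crisis, the post-operative hyperglycemia crisis, the progressive ischemia crisis

Immediate causes of the ischemia episode: the mild dehydration crisis, the post-operative hyperglycemia crisis.
Further upstream: the chronic hypoxia, the progressive ischemia crisis.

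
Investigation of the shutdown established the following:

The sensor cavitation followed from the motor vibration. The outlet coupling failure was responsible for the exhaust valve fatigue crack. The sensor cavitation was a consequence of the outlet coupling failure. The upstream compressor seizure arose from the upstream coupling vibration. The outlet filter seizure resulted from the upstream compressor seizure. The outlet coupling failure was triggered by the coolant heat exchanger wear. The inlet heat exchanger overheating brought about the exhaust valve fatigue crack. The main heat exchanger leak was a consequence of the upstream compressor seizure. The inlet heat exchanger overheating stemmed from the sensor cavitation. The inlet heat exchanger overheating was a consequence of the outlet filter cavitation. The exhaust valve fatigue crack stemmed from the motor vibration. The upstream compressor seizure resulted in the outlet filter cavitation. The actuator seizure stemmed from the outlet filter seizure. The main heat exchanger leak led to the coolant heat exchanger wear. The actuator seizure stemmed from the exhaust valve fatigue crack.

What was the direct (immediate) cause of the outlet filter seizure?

the upstream compressor seizure

Upstream contributors include the upstream coupling vibration, but only the upstream compressor seizure feeds directly into the outlet filter seizure.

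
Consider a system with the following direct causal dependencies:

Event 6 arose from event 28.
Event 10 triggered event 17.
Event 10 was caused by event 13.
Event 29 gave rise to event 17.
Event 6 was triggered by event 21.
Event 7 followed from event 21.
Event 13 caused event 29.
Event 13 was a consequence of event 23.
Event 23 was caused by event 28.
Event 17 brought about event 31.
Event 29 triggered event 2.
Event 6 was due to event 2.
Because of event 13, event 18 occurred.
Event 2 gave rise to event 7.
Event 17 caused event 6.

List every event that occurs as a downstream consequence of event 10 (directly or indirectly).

Direct effects: event 17.
2 steps out: event 31, event 6.
Not reachable from it: event 28, event 23, event 13, event 29, event 21, event 18, event 2, event 7.

event 17, event 31, event 6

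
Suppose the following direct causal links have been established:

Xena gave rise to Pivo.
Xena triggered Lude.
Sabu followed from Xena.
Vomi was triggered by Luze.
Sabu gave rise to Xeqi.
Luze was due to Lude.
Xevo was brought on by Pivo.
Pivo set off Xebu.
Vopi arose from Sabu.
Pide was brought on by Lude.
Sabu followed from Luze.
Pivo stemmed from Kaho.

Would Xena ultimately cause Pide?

There is a causal chain: Xena → Lude → Pide.

Yes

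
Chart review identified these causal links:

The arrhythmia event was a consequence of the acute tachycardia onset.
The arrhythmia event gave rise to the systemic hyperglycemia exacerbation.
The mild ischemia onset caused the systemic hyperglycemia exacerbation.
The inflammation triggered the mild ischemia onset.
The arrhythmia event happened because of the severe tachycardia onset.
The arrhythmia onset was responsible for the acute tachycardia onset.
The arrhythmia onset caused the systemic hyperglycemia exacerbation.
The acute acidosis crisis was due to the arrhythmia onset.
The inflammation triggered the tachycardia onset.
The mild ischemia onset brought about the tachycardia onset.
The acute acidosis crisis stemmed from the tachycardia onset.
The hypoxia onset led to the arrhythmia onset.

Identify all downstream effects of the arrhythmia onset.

Direct effects: the acute tachycardia onset, the acute acidosis crisis, the systemic hyperglycemia exacerbation.
2 steps out: the arrhythmia event.
Not reachable from it: the inflammation, the hypoxia onset, the severe tachycardia onset, the mild ischemia onset, the tachycardia onset.

the acute acidosis crisis, the acute tachycardia onset, the arrhythmia event, the systemic hyperglycemia exacerbation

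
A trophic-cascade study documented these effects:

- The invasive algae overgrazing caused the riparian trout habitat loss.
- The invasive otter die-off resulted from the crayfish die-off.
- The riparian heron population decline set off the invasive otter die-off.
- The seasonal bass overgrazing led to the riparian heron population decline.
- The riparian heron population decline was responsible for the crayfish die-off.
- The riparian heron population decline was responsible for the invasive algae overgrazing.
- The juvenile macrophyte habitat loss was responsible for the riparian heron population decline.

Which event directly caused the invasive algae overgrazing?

Upstream contributors include the juvenile macrophyte habitat loss, the seasonal bass overgrazing, but only the riparian heron population decline feeds directly into the invasive algae overgrazing.

the riparian heron population decline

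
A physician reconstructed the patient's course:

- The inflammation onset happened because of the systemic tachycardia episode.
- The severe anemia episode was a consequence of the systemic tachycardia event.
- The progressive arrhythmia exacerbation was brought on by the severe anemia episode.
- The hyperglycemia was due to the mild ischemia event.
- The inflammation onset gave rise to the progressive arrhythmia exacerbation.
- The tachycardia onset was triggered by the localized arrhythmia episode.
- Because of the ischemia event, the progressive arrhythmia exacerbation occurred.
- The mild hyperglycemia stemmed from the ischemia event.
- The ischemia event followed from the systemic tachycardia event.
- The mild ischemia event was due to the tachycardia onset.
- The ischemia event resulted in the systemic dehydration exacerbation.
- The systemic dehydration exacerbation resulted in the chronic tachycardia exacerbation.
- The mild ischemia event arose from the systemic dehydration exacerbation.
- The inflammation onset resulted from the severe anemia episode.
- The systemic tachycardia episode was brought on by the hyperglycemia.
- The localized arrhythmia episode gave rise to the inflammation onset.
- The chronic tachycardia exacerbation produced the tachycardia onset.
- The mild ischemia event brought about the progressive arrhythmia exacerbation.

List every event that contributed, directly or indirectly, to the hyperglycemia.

the chronic tachycardia exacerbation, the ischemia event, the localized arrhythmia episode, the mild ischemia event, the systemic dehydration exacerbation, the systemic tachycardia event, the tachycardia onset

Immediate cause of the hyperglycemia: the mild ischemia event.
Further upstream: the systemic tachycardia event, the ischemia event, the systemic dehydration exacerbation, the chronic tachycardia exacerbation, the localized arrhythmia episode, the tachycardia onset.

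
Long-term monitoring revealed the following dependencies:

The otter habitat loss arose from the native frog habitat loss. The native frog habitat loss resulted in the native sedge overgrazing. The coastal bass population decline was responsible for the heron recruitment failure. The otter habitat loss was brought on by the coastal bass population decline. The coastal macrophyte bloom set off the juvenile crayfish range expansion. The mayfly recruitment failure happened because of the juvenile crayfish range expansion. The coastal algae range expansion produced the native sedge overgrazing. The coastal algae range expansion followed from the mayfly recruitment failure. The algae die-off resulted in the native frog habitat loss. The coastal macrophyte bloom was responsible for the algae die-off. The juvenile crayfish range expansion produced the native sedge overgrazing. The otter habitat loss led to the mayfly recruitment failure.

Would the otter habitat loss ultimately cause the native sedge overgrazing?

Yes

There is a causal chain: the otter habitat loss → the mayfly recruitment failure → the coastal algae range expansion → the native sedge overgrazing.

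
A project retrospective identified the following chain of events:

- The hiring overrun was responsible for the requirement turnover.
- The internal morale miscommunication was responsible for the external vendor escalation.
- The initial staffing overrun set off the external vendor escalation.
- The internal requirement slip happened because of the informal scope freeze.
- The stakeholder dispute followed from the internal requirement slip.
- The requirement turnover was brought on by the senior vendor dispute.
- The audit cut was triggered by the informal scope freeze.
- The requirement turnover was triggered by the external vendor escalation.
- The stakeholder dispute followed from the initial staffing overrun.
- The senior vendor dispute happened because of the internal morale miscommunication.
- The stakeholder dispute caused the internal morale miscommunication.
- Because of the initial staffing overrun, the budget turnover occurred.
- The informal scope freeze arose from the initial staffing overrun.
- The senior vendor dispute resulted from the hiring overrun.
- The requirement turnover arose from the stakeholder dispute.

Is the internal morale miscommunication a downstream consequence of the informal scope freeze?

Yes

There is a causal chain: the informal scope freeze → the internal requirement slip → the stakeholder dispute → the internal morale miscommunication.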